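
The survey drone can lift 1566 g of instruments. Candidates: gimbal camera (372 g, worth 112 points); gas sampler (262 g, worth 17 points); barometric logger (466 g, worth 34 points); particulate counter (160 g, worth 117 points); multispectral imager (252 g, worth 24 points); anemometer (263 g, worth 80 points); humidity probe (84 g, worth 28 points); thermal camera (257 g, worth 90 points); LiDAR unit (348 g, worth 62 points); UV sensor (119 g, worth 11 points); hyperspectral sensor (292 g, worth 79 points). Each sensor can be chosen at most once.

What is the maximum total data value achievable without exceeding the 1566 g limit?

Ranking by ratio (data value/g): particulate counter 0.73, thermal camera 0.35, humidity probe 0.33, anemometer 0.30.
Gimbal camera + particulate counter + anemometer + humidity probe + thermal camera + UV sensor + hyperspectral sensor uses 1547 of the 1566 g and totals 517.

517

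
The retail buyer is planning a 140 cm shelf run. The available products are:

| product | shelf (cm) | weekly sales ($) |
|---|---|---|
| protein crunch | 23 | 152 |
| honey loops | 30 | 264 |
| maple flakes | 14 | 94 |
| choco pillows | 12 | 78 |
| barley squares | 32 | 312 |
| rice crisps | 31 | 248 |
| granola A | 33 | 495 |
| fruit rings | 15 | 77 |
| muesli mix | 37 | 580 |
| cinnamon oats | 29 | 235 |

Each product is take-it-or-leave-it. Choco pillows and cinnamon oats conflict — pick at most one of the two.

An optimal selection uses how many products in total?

4

Best achievable weekly sales is 1651.
One optimal bundle: honey loops + barley squares + granola A + muesli mix (132 cm).
All optima have 4 products.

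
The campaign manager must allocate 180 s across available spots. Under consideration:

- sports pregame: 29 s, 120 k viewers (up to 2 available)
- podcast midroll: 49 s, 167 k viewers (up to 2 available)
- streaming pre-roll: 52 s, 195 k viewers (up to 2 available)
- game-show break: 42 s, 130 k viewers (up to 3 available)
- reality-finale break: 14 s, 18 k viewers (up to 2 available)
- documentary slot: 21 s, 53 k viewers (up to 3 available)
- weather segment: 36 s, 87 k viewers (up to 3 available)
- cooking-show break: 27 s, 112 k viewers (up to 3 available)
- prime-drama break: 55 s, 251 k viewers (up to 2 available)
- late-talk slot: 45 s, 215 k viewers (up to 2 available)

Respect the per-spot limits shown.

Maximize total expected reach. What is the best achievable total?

A density-first pass picks cooking-show break + prime-drama break + 2×late-talk slot — 793 at 172 s.
Dropping cooking-show break frees 27 s; slotting in sports pregame (29 s) lifts the total to 801 at 174 s.
Every other selection either busts 180 s or exceeds an availability limit or fails to beat 801.

801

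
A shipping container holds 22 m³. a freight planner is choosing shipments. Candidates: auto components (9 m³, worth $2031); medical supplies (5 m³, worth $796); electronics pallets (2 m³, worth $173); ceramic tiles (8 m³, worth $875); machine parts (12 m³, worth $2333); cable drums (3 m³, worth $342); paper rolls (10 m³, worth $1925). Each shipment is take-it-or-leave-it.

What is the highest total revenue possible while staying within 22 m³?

4364

By revenue per m³: auto components 225.67, machine parts 194.42, paper rolls 192.50, medical supplies 159.20 lead.
Auto components + machine parts uses 21 of the 22 m³ and totals 4364.
The closest alternative, auto components + cable drums + paper rolls, reaches only 4298.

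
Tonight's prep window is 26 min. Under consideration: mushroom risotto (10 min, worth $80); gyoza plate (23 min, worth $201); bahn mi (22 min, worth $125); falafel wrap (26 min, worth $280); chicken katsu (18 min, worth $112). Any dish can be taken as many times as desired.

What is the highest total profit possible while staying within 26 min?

Ranking by ratio (profit/min): falafel wrap 10.77, gyoza plate 8.74, mushroom risotto 8.00, chicken katsu 6.22.
Taking falafel wrap: 26 min used, 280 in profit.
That's the maximum — no swap from here does better than 280.

280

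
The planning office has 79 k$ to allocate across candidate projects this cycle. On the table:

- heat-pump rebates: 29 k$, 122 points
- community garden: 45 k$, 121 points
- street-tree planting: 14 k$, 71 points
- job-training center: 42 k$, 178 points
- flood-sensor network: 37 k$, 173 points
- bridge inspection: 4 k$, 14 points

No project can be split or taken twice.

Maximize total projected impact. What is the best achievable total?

351

Density check — street-tree planting 5.07, flood-sensor network 4.68, job-training center 4.24 are the best per k$.
The ratio heuristic lands on street-tree planting + flood-sensor network + bridge inspection (258) but leaves 24 k$ idle.
The 18 k$ tied up in street-tree planting and bridge inspection is better spent on job-training center — total rises to 351 (79 k$).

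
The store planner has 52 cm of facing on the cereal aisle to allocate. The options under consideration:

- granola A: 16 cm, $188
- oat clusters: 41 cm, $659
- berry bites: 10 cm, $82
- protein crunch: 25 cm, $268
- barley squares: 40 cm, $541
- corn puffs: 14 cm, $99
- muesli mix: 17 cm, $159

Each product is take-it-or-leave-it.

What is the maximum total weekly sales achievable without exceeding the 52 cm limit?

Ranking by ratio (weekly sales/cm): oat clusters 16.07, barley squares 13.53, granola A 11.75, protein crunch 10.72.
The ratio ordering already packs tightly: oat clusters + berry bites, 51 cm, 741.
That's the maximum — no swap from here does better than 741.

741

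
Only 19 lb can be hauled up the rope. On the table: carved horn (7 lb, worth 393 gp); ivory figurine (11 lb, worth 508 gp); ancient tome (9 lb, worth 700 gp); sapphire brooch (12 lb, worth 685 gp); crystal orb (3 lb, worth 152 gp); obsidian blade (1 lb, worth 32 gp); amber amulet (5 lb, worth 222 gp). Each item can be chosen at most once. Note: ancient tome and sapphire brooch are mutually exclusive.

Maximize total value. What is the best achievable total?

1245

Best packing: carved horn + ancient tome + crystal orb — 19 lb, 1245 total.
An exhaustive check of the 128 subsets confirms 1245.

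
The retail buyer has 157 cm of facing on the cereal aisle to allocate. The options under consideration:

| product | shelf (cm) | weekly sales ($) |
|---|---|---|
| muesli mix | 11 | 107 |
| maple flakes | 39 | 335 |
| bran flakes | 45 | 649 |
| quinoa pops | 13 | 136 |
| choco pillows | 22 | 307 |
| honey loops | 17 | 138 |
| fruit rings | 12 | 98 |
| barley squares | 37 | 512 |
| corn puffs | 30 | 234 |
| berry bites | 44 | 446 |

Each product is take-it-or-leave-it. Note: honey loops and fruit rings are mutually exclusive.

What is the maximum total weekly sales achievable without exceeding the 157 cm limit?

1939

Best packing: maple flakes + bran flakes + quinoa pops + choco pillows + barley squares — 156 cm, 1939 total.
Runner-up bran flakes + choco pillows + barley squares + berry bites tops out at 1914.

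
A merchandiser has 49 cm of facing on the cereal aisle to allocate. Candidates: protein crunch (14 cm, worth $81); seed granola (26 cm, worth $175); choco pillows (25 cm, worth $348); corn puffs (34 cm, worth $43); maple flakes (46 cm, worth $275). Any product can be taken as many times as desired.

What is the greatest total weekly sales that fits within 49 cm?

Best packing: protein crunch + choco pillows — 39 cm, 429 total.
Nothing else within 49 cm beats 429.

429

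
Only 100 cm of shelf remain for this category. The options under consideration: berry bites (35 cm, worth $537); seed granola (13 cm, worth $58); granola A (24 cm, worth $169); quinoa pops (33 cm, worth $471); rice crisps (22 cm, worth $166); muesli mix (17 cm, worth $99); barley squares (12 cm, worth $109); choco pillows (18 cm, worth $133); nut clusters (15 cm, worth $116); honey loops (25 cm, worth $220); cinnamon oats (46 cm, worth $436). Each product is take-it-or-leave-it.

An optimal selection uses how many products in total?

Best achievable weekly sales is 1250.
For example berry bites + quinoa pops + barley squares + choco pillows achieves it, using 98 cm.
Any selection reaching 1250 contains exactly 4 products.

4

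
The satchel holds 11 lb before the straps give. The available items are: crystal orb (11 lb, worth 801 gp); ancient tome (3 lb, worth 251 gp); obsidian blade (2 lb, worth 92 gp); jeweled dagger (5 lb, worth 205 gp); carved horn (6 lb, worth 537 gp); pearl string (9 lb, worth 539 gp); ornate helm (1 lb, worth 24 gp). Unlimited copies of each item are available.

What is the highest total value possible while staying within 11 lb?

880

Density check — carved horn 89.50, ancient tome 83.67, crystal orb 72.82, pearl string 59.89 are the best per lb.
Best packing: ancient tome + obsidian blade + carved horn — 11 lb, 880 total.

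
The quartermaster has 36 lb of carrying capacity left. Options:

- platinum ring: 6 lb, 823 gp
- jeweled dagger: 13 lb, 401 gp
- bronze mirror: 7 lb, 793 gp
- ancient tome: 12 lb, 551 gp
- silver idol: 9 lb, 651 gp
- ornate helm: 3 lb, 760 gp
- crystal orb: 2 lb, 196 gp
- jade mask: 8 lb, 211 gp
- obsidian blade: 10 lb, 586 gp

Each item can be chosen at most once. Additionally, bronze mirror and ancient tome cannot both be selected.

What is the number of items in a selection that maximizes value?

5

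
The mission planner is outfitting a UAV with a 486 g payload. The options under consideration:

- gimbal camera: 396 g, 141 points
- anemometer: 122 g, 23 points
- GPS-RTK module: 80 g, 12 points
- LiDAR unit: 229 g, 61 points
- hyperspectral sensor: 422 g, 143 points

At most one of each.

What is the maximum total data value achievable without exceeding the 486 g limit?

153

Density check — gimbal camera 0.36, hyperspectral sensor 0.34, LiDAR unit 0.27 are the best per g.
The ratio ordering already packs tightly: gimbal camera + GPS-RTK module, 476 g, 153.
Every other selection either busts 486 g or fails to beat 153.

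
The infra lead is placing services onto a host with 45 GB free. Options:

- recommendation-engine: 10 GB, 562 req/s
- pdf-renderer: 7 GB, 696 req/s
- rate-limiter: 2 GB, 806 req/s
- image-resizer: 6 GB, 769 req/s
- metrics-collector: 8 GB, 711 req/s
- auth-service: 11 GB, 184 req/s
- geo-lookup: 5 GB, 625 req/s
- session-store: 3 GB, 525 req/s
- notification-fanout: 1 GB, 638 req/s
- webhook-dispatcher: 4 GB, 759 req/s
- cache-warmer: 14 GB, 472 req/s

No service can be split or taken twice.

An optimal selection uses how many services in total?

8

Optimal total is 5566.
One optimal bundle: recommendation-engine + pdf-renderer + rate-limiter + image-resizer + metrics-collector + geo-lookup + notification-fanout + webhook-dispatcher (43 GB).
All optima have 8 services.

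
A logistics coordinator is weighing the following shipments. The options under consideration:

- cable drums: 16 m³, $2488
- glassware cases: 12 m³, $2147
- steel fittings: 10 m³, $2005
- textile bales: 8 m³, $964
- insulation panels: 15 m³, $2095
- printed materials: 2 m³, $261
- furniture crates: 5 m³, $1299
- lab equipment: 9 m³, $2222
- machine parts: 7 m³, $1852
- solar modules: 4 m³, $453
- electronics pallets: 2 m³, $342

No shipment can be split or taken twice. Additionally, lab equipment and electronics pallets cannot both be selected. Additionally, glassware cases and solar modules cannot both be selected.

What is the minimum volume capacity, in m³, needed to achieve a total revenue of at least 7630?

Need the lightest bundle worth ≥ 7630.
Taking steel fittings + printed materials + furniture crates + lab equipment + machine parts gives 7639 (≥ 7630) for 33 m³.
Below 33 m³ the best achievable stays under 7630.

33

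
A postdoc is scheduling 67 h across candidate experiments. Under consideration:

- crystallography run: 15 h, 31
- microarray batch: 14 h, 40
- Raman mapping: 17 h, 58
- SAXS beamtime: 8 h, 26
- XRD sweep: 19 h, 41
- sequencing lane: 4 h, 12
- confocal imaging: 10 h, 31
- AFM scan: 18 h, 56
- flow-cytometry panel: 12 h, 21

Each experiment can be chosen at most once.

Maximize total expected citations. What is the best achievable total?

211

Density check — Raman mapping 3.41, SAXS beamtime 3.25, AFM scan 3.11, confocal imaging 3.10 are the best per h.
Filling by ratio: Raman mapping + SAXS beamtime + sequencing lane + confocal imaging + AFM scan for 183, with 10 h left unused.
The 4 h tied up in sequencing lane is better spent on microarray batch — total rises to 211 (67 h).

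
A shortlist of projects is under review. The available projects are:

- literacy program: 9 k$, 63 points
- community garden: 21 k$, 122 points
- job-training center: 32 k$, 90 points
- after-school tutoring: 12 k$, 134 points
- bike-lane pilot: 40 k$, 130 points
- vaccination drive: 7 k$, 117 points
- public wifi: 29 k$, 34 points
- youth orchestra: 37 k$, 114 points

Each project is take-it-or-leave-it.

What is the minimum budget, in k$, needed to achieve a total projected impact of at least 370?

Minimise k$ subject to total projected impact ≥ 370.
Taking community garden + after-school tutoring + vaccination drive gives 373 (≥ 370) for 40 k$.
Below 40 k$ the best achievable stays under 370.

40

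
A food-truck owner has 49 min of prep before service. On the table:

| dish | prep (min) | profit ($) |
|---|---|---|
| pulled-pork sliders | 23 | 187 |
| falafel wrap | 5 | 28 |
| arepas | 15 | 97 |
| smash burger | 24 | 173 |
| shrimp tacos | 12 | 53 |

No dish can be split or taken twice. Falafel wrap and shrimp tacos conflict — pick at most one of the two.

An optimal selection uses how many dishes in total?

The maximum profit within 49 min is 360.
For example pulled-pork sliders + smash burger achieves it, using 47 min.
All optima have 2 dishes.

2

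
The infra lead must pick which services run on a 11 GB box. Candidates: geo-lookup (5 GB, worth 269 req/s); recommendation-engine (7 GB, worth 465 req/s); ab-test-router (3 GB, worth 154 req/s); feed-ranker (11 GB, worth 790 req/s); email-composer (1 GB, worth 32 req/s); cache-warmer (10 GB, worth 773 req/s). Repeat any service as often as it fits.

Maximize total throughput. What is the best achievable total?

Ranking by ratio (throughput/GB): cache-warmer 77.30, feed-ranker 71.82, recommendation-engine 66.43.
Email-composer + cache-warmer uses 11 of the 11 GB and totals 805.
That's the maximum — no swap from here does better than 805.

805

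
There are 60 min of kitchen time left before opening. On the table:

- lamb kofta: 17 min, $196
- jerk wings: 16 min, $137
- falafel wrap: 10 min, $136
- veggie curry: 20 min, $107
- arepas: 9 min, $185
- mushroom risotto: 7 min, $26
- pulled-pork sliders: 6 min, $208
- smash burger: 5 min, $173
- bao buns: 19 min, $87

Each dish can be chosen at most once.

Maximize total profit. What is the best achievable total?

925

Ranking by ratio (profit/min): pulled-pork sliders 34.67, smash burger 34.60, arepas 20.56, falafel wrap 13.60.
Filling by ratio: lamb kofta + falafel wrap + arepas + mushroom risotto + pulled-pork sliders + smash burger for 924, with 6 min left unused.
The 10 min tied up in falafel wrap is better spent on jerk wings — total rises to 925 (60 min).
No other feasible combination exceeds 925.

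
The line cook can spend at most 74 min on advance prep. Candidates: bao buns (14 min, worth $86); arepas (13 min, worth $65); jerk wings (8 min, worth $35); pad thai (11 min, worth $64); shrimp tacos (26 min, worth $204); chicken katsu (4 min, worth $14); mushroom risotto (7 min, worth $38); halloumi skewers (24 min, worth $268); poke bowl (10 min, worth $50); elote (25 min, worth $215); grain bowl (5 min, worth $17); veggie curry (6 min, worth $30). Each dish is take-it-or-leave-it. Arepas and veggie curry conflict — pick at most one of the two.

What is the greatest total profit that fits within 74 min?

633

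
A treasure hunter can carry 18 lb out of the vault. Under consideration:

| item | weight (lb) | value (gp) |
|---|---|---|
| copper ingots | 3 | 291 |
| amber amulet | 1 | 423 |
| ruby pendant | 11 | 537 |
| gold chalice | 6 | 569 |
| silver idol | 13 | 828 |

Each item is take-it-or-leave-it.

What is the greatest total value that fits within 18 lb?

1542

Greedy by ratio would take copper ingots + amber amulet + gold chalice: 10 lb used, total 1283.
Dropping gold chalice frees 6 lb; slotting in silver idol (13 lb) lifts the total to 1542 at 17 lb.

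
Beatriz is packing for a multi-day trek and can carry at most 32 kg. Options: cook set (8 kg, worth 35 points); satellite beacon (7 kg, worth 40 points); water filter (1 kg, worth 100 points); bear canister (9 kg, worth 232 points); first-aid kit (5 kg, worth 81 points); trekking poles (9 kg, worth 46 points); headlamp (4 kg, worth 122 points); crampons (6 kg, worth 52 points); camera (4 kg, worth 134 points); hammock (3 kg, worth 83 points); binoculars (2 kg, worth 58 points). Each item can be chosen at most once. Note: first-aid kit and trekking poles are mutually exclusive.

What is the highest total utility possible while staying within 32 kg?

Best packing: water filter + bear canister + first-aid kit + headlamp + camera + hammock + binoculars — 28 kg, 810 total.

810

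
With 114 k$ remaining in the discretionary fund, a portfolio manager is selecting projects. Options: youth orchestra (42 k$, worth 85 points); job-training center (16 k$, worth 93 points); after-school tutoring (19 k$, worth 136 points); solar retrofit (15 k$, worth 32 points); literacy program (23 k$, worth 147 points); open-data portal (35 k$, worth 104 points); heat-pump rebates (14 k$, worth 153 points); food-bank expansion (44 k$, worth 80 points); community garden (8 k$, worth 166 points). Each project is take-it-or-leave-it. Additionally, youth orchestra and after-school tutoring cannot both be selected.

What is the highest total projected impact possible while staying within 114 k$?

The ratio heuristic lands on job-training center + after-school tutoring + solar retrofit + literacy program + heat-pump rebates + community garden (727) but leaves 19 k$ idle.
Replace job-training center with open-data portal: the trade gains 11 net, giving 738 at 114 k$.
Runner-up job-training center + after-school tutoring + solar retrofit + literacy program + heat-pump rebates + community garden tops out at 727.

738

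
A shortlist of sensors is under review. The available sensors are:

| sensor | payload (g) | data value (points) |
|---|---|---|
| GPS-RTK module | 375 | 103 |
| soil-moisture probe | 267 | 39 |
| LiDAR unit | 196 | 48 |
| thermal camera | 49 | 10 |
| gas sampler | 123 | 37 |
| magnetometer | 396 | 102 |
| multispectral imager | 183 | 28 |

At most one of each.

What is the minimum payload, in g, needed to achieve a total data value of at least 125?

Minimise g subject to total data value ≥ 125.
GPS-RTK module + gas sampler reaches 140 using 498 g.
Any bundle with less than 498 g falls short of 125.

498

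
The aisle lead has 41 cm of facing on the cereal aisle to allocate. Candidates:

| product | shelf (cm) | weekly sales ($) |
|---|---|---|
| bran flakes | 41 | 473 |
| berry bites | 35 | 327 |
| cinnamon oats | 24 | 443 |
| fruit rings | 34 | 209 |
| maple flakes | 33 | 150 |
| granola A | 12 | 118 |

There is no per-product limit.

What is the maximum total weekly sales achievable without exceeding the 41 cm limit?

561

Ranking by ratio (weekly sales/cm): cinnamon oats 18.46, bran flakes 11.54, granola A 9.83.
The ratio ordering already packs tightly: cinnamon oats + granola A, 36 cm, 561.
The spare 5 cm is too small for any remaining product, and no exchange beats 561.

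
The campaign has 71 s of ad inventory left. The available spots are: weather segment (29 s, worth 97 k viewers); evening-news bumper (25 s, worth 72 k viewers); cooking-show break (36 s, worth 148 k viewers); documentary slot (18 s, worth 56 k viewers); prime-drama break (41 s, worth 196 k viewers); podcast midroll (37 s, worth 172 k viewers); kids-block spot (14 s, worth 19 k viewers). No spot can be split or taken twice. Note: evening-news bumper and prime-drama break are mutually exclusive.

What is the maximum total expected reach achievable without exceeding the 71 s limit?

293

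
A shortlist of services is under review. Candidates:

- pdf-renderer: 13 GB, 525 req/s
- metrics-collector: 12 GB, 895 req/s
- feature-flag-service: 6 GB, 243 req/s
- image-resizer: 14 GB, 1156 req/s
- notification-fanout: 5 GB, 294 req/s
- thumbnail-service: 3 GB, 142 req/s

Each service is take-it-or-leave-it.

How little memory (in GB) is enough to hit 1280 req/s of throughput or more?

17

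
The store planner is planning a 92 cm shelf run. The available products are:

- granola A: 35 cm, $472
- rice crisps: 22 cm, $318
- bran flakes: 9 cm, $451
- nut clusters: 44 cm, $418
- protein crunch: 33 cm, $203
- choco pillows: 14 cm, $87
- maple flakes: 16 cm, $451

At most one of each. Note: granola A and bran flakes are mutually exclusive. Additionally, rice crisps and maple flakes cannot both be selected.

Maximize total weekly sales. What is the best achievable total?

1407

Best packing: bran flakes + nut clusters + choco pillows + maple flakes — 83 cm, 1407 total.
Every other selection either busts 92 cm or breaks a pairing rule or fails to beat 1407.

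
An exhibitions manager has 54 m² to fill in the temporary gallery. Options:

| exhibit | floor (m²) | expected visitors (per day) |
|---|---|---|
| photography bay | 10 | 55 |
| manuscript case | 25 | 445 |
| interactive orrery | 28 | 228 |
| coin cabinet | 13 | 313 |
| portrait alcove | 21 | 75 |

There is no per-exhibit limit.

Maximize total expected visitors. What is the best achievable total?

Ranking by ratio (expected visitors/m²): coin cabinet 24.08, manuscript case 17.80, interactive orrery 8.14.
Taking 4×coin cabinet: 52 m² used, 1252 in expected visitors.
No other feasible combination exceeds 1252.

1252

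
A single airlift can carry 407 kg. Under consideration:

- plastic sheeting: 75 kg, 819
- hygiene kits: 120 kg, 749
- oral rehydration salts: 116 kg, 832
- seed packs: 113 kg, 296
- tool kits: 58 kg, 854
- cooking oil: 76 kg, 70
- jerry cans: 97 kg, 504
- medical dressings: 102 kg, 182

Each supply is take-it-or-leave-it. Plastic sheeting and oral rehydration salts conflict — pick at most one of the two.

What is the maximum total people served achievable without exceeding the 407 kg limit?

2939

Best packing: hygiene kits + oral rehydration salts + tool kits + jerry cans — 391 kg, 2939 total.
The closest alternative, plastic sheeting + hygiene kits + tool kits + jerry cans, reaches only 2926.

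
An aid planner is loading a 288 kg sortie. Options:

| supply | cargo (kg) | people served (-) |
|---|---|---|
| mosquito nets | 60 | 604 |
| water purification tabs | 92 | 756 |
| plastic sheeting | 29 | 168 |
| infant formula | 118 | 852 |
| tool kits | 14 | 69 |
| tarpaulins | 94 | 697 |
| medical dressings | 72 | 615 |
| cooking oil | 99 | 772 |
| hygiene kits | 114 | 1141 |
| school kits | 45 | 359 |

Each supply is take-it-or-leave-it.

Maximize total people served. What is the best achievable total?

2586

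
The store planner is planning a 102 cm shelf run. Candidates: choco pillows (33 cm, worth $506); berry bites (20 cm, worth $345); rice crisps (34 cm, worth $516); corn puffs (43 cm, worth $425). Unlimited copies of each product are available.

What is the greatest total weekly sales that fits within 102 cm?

1725

The ratio ordering already packs tightly: 5×berry bites, 100 cm, 1725.
Nothing else within 102 cm beats 1725.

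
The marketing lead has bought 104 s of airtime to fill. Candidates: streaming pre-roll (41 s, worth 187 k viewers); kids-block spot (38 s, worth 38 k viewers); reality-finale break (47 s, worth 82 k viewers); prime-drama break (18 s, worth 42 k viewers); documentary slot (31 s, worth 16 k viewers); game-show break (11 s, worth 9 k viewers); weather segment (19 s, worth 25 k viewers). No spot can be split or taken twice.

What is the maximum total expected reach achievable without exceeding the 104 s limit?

Density check — streaming pre-roll 4.56, prime-drama break 2.33, reality-finale break 1.74, weather segment 1.32 are the best per s.
Taking the top-ratio spots first gives streaming pre-roll + prime-drama break + game-show break + weather segment for 263 (89 s).
Dropping prime-drama break and weather segment frees 37 s; slotting in reality-finale break (47 s) lifts the total to 278 at 99 s.
Runner-up streaming pre-roll + reality-finale break tops out at 269.

278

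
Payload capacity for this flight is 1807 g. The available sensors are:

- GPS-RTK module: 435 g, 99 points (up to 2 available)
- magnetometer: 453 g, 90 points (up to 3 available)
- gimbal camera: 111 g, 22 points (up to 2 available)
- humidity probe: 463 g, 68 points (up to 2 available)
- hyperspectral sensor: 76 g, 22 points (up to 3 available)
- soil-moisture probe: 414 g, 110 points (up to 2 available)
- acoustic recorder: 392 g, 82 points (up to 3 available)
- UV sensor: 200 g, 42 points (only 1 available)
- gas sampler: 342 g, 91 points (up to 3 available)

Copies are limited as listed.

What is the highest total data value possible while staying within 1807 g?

471

Ranking by ratio (data value/g): hyperspectral sensor 0.29, gas sampler 0.27, soil-moisture probe 0.27.
Best packing: gimbal camera + 3×hyperspectral sensor + soil-moisture probe + 3×gas sampler — 1779 g, 471 total.
No other feasible combination exceeds 471.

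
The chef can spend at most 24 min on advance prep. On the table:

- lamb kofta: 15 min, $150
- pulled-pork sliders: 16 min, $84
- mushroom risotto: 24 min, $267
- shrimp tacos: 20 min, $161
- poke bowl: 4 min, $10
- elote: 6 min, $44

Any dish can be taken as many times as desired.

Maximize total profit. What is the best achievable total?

267

Best packing: mushroom risotto — 24 min, 267 total.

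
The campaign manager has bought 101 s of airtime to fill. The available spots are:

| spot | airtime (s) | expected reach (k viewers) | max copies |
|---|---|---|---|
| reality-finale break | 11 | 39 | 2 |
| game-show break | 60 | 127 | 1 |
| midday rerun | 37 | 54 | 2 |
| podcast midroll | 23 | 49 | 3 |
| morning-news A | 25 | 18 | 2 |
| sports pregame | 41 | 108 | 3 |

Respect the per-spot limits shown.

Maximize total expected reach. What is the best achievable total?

255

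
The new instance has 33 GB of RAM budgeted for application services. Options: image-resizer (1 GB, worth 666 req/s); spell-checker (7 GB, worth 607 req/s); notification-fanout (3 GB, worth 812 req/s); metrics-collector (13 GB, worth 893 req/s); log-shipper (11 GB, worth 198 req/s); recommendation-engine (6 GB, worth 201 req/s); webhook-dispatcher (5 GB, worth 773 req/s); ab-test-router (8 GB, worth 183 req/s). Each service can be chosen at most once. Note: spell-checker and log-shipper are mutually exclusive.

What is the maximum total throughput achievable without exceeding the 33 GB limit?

3751

Best packing: image-resizer + spell-checker + notification-fanout + metrics-collector + webhook-dispatcher — 29 GB, 3751 total.
Runner-up image-resizer + notification-fanout + metrics-collector + recommendation-engine + webhook-dispatcher tops out at 3345.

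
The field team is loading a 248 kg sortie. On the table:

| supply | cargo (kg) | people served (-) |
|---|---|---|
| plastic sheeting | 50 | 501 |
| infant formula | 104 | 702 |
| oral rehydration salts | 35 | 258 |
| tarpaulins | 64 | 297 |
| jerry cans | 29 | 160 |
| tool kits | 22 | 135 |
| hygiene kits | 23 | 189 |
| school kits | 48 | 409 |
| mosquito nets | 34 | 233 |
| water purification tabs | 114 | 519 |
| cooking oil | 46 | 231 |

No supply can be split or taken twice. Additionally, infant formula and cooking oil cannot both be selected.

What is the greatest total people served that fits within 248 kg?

1936

Taking the top-ratio supplies first gives plastic sheeting + oral rehydration salts + jerry cans + tool kits + hygiene kits + school kits + mosquito nets for 1885 (241 kg).
The 98 kg tied up in oral rehydration salts and jerry cans and mosquito nets is better spent on infant formula — total rises to 1936 (247 kg).
The closest alternative, plastic sheeting + oral rehydration salts + jerry cans + tool kits + hygiene kits + school kits + mosquito nets, reaches only 1885.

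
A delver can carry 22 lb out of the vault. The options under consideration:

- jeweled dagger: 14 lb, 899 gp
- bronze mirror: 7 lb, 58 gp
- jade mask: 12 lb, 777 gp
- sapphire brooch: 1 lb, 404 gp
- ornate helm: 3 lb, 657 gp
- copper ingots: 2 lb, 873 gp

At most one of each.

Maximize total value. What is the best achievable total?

Greedy by ratio would take jade mask + sapphire brooch + ornate helm + copper ingots: 18 lb used, total 2711.
Replace jade mask with jeweled dagger: the trade gains 122 net, giving 2833 at 20 lb.

2833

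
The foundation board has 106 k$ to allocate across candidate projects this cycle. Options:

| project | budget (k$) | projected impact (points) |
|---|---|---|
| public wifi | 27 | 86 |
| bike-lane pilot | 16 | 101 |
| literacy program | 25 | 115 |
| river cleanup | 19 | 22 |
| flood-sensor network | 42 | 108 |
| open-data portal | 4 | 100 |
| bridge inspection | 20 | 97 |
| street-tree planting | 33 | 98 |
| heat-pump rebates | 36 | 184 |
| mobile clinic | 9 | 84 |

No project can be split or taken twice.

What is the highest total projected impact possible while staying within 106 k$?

Greedy by ratio would take bike-lane pilot + river cleanup + open-data portal + bridge inspection + heat-pump rebates + mobile clinic: 104 k$ used, total 588.
Replace river cleanup and mobile clinic with literacy program: the trade gains 9 net, giving 597 at 101 k$.
No other feasible combination exceeds 597.

597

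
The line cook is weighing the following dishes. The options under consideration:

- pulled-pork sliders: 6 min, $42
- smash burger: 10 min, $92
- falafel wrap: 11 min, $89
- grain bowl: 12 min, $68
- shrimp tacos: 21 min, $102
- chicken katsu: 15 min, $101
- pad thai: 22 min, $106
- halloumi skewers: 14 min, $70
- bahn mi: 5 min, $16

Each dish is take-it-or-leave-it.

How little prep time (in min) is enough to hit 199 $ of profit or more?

27

Look for the lowest-prep combination reaching 199.
pulled-pork sliders + smash burger + falafel wrap reaches 223 using 27 min.
No combination under 27 min hits 199.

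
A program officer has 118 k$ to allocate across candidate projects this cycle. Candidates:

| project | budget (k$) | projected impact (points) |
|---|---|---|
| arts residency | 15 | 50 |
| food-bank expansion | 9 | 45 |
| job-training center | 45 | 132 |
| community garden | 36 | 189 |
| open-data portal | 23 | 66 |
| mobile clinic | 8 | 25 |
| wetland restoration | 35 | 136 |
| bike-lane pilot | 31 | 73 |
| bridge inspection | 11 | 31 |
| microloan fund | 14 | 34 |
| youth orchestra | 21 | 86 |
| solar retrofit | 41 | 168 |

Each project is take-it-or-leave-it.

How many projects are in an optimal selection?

Best achievable projected impact is 519.
For example food-bank expansion + community garden + bridge inspection + youth orchestra + solar retrofit achieves it, using 118 k$.
Every optimal selection uses 5 projects.

5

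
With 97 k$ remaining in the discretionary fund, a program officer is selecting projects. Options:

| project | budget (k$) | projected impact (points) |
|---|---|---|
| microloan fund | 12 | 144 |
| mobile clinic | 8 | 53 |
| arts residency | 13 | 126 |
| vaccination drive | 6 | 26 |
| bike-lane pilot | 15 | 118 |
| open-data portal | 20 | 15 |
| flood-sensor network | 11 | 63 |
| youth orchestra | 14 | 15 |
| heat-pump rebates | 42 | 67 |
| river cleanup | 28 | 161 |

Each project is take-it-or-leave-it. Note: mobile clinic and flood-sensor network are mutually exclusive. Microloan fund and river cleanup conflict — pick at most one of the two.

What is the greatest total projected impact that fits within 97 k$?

Best packing: microloan fund + mobile clinic + arts residency + vaccination drive + bike-lane pilot + heat-pump rebates — 96 k$, 534 total.

534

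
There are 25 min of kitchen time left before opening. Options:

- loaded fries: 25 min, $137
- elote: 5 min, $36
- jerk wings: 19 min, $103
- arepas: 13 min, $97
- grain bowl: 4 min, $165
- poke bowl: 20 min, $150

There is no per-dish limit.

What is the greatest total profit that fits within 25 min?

Density check — grain bowl 41.25, poke bowl 7.50, arepas 7.46, elote 7.20 are the best per min.
Best packing: 6×grain bowl — 24 min, 990 total.
No other feasible combination exceeds 990.

990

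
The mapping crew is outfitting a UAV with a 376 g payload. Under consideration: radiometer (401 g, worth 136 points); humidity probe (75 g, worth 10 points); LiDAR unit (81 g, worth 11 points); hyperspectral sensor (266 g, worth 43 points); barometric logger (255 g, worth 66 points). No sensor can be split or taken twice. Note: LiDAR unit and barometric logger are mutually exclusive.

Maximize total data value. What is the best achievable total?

Ranking by ratio (data value/g): radiometer 0.34, barometric logger 0.26, hyperspectral sensor 0.16, LiDAR unit 0.14.
Best packing: humidity probe + barometric logger — 330 g, 76 total.
Nothing else feasible within 376 g beats 76.

76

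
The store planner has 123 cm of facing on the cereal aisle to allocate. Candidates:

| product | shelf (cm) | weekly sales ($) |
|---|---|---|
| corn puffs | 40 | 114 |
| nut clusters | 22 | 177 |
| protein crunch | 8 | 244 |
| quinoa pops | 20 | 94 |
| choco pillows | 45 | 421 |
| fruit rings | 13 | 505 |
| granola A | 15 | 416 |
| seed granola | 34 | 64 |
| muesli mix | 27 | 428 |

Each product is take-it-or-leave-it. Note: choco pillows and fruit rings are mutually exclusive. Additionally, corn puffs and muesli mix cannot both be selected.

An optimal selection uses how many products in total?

6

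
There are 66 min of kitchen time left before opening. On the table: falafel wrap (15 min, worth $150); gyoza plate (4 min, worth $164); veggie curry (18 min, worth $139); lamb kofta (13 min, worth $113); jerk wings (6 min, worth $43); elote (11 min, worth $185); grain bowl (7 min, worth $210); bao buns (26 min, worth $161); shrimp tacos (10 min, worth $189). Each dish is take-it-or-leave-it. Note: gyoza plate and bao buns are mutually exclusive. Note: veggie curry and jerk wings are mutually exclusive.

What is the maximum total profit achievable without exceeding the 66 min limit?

1054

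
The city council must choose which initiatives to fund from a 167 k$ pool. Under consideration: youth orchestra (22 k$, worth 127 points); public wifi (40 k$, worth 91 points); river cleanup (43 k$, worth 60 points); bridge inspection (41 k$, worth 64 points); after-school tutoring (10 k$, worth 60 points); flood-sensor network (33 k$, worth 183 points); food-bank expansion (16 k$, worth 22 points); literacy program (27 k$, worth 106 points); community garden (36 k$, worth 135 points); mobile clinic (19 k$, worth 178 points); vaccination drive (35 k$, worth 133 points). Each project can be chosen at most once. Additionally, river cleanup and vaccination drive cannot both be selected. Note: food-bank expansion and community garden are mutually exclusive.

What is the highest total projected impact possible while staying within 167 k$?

816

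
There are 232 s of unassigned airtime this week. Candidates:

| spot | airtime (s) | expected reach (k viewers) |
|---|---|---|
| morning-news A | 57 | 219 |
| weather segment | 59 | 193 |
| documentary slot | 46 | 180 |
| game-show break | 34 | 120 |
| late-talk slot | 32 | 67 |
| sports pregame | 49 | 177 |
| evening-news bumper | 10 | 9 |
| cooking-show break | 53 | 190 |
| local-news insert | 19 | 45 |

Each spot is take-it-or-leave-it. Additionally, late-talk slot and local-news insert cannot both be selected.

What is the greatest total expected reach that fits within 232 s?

814

Ranking by ratio (expected reach/s): documentary slot 3.91, morning-news A 3.84, sports pregame 3.61, cooking-show break 3.58.
The ratio heuristic lands on morning-news A + documentary slot + sports pregame + cooking-show break + local-news insert (811) but leaves 8 s idle.
Dropping cooking-show break frees 53 s; slotting in weather segment (59 s) lifts the total to 814 at 230 s.
Every other selection either busts 232 s or breaks a pairing rule or fails to beat 814.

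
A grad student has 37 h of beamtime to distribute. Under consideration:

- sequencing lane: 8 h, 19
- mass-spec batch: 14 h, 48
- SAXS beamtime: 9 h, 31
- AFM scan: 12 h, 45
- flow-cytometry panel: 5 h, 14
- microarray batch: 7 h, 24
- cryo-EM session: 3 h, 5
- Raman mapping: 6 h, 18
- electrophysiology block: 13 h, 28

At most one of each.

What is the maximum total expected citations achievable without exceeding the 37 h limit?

125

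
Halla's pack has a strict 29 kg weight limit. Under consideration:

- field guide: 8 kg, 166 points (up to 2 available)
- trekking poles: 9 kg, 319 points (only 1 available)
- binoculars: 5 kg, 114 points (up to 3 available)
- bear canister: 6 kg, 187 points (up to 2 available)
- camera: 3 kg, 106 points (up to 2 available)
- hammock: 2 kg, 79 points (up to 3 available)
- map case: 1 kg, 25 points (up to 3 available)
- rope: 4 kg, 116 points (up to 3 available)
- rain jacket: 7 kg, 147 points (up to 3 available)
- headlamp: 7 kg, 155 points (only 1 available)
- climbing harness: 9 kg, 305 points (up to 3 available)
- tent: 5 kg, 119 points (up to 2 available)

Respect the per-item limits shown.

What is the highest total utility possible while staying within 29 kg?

Taking the top-ratio items first gives trekking poles + bear canister + 2×camera + 3×hammock + 2×map case for 1005 (29 kg).
The 9 kg tied up in bear canister and hammock and map case is better spent on climbing harness — total rises to 1019 (29 kg).
Nothing else within 29 kg beats 1019.

1019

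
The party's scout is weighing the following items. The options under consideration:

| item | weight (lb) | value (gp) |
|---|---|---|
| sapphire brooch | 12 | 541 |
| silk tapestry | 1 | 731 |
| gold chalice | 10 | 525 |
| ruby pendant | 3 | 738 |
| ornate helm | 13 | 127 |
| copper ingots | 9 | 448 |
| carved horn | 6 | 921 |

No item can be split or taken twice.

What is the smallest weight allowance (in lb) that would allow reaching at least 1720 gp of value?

Look for the lowest-weight combination reaching 1720.
silk tapestry + ruby pendant + carved horn reaches 2390 using 10 lb.
Any bundle with less than 10 lb falls short of 1720.

10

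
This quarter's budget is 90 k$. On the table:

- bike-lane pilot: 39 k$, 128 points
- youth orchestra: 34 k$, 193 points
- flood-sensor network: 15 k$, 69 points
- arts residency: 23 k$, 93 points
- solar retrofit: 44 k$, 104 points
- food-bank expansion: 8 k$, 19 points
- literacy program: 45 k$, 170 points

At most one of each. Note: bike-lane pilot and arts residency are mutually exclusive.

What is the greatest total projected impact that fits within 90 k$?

Greedy by ratio would take youth orchestra + flood-sensor network + arts residency + food-bank expansion: 80 k$ used, total 374.
Dropping arts residency and food-bank expansion frees 31 k$; slotting in bike-lane pilot (39 k$) lifts the total to 390 at 88 k$.

390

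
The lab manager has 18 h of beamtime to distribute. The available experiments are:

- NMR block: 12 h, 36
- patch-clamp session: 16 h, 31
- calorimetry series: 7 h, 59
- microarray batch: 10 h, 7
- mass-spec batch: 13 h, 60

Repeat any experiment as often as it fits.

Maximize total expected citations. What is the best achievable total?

118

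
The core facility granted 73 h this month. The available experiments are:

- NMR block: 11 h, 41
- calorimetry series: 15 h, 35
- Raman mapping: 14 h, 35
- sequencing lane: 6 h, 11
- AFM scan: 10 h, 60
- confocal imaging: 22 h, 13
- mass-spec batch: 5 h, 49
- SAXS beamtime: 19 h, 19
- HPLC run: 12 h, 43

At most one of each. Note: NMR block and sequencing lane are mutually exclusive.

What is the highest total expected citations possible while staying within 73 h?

Best packing: NMR block + calorimetry series + Raman mapping + AFM scan + mass-spec batch + HPLC run — 67 h, 263 total.
That's the maximum — no feasible swap from here does better than 263.

263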